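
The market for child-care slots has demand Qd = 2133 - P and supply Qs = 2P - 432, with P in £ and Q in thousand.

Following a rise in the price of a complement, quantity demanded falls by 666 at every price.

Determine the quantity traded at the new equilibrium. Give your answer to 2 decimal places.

834.00

Before the shock: 2133 - P = 2P - 432 ⇒ 2565 = 3P ⇒ P = 855, Q = 1278.
The shock moves the curves to Qd = 1467 - P and Qs = 2P - 432.
Clearing the new market: 1467 - P = 2P - 432, so P = 633 and Q = 834.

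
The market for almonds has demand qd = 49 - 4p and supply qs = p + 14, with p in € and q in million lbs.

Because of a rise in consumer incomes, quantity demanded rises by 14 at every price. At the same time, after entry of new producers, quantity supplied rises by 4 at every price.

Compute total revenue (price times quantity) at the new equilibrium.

243

Original equilibrium: 49 - 4p = p + 14 gives 35 = 5p, so p = 7 and q = 21.
After the shift, demand is qd = 63 - 4p and supply is qs = p + 18.
Equate the new curves: 63 - 4p = p + 18, giving 45 = 5p, p = 9, q = 27.
New expenditure = 9 × 27 = 243.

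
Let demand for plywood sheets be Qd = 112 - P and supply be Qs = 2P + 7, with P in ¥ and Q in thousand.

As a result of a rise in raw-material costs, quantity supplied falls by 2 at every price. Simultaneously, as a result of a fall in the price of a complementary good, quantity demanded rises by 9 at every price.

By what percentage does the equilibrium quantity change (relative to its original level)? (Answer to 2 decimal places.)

+6.93

Before the shock: 112 - P = 2P + 7 ⇒ 105 = 3P ⇒ P = 35, Q = 77.
After the shift, demand is Qd = 121 - P and supply is Qs = 2P + 5.
Clearing the new market: 121 - P = 2P + 5, so P = 116/3 ≈ 38.6667 and Q = 247/3 ≈ 82.3333.
%ΔQ = (82.3333 − 77) / 77 × 100 = +6.93%.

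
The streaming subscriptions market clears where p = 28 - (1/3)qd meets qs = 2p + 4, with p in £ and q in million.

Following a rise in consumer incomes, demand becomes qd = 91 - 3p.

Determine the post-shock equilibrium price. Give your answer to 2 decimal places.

Initially, 84 - 3p = 2p + 4, so 80 = 5p and p = 16, q = 36.
After the shift, demand is qd = 91 - 3p and supply is qs = 2p + 4.
Setting them equal: 91 - 3p = 2p + 4 → 87 = 5p, so p = 17.4 and q = 38.8.

17.40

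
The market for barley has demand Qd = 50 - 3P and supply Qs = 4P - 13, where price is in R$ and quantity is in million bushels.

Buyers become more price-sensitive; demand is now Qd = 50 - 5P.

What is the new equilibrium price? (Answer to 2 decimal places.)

7.00

Before the shock: 50 - 3P = 4P - 13 ⇒ 63 = 7P ⇒ P = 9, Q = 23.
With the change applied: demand Qd = 50 - 5P, supply Qs = 4P - 13.
Clearing the new market: 50 - 5P = 4P - 13, so P = 7 and Q = 15.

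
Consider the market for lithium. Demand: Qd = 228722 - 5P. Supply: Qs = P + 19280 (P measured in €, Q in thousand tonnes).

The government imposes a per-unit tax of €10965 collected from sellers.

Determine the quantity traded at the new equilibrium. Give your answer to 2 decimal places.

45049.50

Original equilibrium: 228722 - 5P = P + 19280 gives 209442 = 6P, so P = 34907 and Q = 54187.
Since sellers keep the price net of the tax, the effective supply curve becomes Qs = P + 8315.
Clearing the new market: 228722 - 5P = P + 8315, so P = 36734.5 and Q = 45049.5.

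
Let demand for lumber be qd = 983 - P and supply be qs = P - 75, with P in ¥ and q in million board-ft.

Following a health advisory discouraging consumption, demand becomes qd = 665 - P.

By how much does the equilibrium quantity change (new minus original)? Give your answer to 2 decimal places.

Original equilibrium: 983 - P = P - 75 gives 1058 = 2P, so P = 529 and q = 454.
The shock moves the curves to qd = 665 - P and qs = P - 75.
New equilibrium: 665 - P = P - 75 ⇒ 740 = 2P ⇒ P = 370, q = 295.
Δq = 295 − 454 = -159.00.

-159.00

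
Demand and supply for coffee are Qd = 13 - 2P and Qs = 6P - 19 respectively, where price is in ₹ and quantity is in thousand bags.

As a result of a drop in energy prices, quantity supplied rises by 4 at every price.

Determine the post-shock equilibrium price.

Initially, 13 - 2P = 6P - 19, so 32 = 8P and P = 4, Q = 5.
After the shift, demand is Qd = 13 - 2P and supply is Qs = 6P - 15.
New equilibrium: 13 - 2P = 6P - 15 ⇒ 28 = 8P ⇒ P = 3.5, Q = 6.

3.5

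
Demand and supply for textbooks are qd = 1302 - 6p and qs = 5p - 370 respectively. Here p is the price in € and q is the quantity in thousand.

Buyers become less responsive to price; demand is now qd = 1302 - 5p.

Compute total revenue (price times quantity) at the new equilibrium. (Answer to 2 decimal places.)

Solve the original market: 1302 - 6p = 5p - 370, hence p = 152 and q = 390.
With the change applied: demand qd = 1302 - 5p, supply qs = 5p - 370.
Clearing the new market: 1302 - 5p = 5p - 370, so p = 167.2 and q = 466.
New expenditure = 167.2 × 466 = 77915.20.

77915.20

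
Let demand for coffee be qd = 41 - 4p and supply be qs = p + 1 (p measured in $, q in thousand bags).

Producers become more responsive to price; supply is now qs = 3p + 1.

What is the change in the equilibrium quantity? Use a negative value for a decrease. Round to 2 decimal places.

Solve the original market: 41 - 4p = p + 1, hence p = 8 and q = 9.
The shock moves the curves to qd = 41 - 4p and qs = 3p + 1.
Clearing the new market: 41 - 4p = 3p + 1, so p = 40/7 ≈ 5.7143 and q = 127/7 ≈ 18.1429.
Δq = 18.1429 − 9 = +9.14.

+9.14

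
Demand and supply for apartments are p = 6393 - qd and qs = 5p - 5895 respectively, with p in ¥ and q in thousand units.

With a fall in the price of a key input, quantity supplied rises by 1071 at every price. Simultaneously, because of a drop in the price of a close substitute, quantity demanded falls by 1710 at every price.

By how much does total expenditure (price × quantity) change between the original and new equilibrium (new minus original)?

Before the shock: 6393 - p = 5p - 5895 ⇒ 12288 = 6p ⇒ p = 2048, q = 4345.
The new curves are qd = 4683 - p (demand) and qs = 5p - 4824 (supply).
Clearing the new market: 4683 - p = 5p - 4824, so p = 1584.5 and q = 3098.5.
Expenditure moves from 2048×4345 = 8898560 to 1584.5×3098.5 = 4909573.25; change = -3988986.75.

-3988986.75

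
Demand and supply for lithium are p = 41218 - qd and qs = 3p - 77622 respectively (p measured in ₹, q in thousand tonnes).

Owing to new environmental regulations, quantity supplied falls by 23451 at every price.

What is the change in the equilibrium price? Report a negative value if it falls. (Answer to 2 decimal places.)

Before the shock: 41218 - p = 3p - 77622 ⇒ 118840 = 4p ⇒ p = 29710, q = 11508.
After the shift, demand is qd = 41218 - p and supply is qs = 3p - 101073.
Clearing the new market: 41218 - p = 3p - 101073, so p = 35572.75 and q = 5645.25.
Δp = 35572.75 − 29710 = +5862.75.

+5862.75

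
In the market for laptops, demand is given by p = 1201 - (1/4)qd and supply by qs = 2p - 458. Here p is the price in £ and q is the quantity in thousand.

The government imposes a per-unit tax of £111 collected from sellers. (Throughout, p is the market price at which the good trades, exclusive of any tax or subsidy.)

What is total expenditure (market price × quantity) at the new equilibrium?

Solve the original market: 4804 - 4p = 2p - 458, hence p = 877 and q = 1296.
Since sellers keep the price net of the tax, the effective supply curve becomes qs = 2p - 680.
New equilibrium: 4804 - 4p = 2p - 680 ⇒ 5484 = 6p ⇒ p = 914, q = 1148.
New expenditure = 914 × 1148 = 1049272.

1049272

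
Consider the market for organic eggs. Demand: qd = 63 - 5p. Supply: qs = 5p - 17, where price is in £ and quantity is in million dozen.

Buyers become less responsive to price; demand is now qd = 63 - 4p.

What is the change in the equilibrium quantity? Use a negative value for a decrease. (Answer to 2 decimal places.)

Original equilibrium: 63 - 5p = 5p - 17 gives 80 = 10p, so p = 8 and q = 23.
With the change applied: demand qd = 63 - 4p, supply qs = 5p - 17.
New equilibrium: 63 - 4p = 5p - 17 ⇒ 80 = 9p ⇒ p = 80/9 ≈ 8.8889, q = 247/9 ≈ 27.4444.
Δq = 27.4444 − 23 = +4.44.

+4.44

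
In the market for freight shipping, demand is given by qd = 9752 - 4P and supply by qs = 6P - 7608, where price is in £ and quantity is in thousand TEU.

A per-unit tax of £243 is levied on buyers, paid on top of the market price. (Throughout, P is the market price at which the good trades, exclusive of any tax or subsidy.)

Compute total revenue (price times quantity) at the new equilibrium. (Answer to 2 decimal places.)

Initially, 9752 - 4P = 6P - 7608, so 17360 = 10P and P = 1736, q = 2808.
Since buyers pay the price plus the tax, the effective demand curve becomes qd = 8780 - 4P.
Clearing the new market: 8780 - 4P = 6P - 7608, so P = 1638.8 and q = 2224.8.
New expenditure = 1638.8 × 2224.8 = 3646002.24.

3646002.24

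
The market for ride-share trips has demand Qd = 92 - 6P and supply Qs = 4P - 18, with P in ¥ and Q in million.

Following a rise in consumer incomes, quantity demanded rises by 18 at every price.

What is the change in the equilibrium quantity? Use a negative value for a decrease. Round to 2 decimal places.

+7.20

Solve the original market: 92 - 6P = 4P - 18, hence P = 11 and Q = 26.
With the change applied: demand Qd = 110 - 6P, supply Qs = 4P - 18.
Setting them equal: 110 - 6P = 4P - 18 → 128 = 10P, so P = 12.8 and Q = 33.2.
ΔQ = 33.2 − 26 = +7.20.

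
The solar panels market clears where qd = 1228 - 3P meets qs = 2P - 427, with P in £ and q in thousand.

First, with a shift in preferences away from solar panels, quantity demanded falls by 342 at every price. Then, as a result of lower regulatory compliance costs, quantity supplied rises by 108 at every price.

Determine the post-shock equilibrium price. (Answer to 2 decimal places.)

241.00

Before the shock: 1228 - 3P = 2P - 427 ⇒ 1655 = 5P ⇒ P = 331, q = 235.
The shock moves the curves to qd = 886 - 3P and qs = 2P - 319.
Clearing the new market: 886 - 3P = 2P - 319, so P = 241 and q = 163.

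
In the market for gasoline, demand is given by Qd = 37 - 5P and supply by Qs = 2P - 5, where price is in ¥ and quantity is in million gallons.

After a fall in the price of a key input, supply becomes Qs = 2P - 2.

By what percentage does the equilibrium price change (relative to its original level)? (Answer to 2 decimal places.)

-7.14

Solve the original market: 37 - 5P = 2P - 5, hence P = 6 and Q = 7.
The new curves are Qd = 37 - 5P (demand) and Qs = 2P - 2 (supply).
Clearing the new market: 37 - 5P = 2P - 2, so P = 39/7 ≈ 5.5714 and Q = 64/7 ≈ 9.1429.
%ΔP = (5.5714 − 6) / 6 × 100 = -7.14%.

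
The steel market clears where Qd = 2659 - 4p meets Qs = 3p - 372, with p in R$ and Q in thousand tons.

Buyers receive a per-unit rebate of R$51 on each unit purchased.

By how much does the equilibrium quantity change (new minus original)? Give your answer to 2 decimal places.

Solve the original market: 2659 - 4p = 3p - 372, hence p = 433 and Q = 927.
Since buyers' out-of-pocket price is the market price minus the rebate, the effective demand curve becomes Qd = 2863 - 4p.
Setting them equal: 2863 - 4p = 3p - 372 → 3235 = 7p, so p = 3235/7 ≈ 462.1429 and Q = 7101/7 ≈ 1014.4286.
ΔQ = 1014.4286 − 927 = +87.43.

+87.43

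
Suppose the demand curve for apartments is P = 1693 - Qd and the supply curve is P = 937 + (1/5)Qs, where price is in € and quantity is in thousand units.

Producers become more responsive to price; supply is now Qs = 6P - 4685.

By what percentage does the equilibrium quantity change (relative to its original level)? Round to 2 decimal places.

Before the shock: 1693 - P = 5P - 4685 ⇒ 6378 = 6P ⇒ P = 1063, Q = 630.
After the shift, demand is Qd = 1693 - P and supply is Qs = 6P - 4685.
New equilibrium: 1693 - P = 6P - 4685 ⇒ 6378 = 7P ⇒ P = 6378/7 ≈ 911.1429, Q = 5473/7 ≈ 781.8571.
%ΔQ = (781.8571 − 630) / 630 × 100 = +24.10%.

+24.10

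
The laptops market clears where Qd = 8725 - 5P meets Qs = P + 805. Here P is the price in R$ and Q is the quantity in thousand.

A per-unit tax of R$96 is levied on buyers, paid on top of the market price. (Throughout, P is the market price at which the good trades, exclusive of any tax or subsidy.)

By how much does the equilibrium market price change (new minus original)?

Original equilibrium: 8725 - 5P = P + 805 gives 7920 = 6P, so P = 1320 and Q = 2125.
Since buyers pay the price plus the tax, the effective demand curve becomes Qd = 8245 - 5P.
New equilibrium: 8245 - 5P = P + 805 ⇒ 7440 = 6P ⇒ P = 1240, Q = 2045.
ΔP = 1240 − 1320 = -80.

-80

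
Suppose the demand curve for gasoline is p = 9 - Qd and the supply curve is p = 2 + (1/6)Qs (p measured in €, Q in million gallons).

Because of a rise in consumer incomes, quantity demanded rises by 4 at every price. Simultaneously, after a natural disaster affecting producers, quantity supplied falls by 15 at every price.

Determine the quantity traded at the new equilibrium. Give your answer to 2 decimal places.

Original equilibrium: 9 - p = 6p - 12 gives 21 = 7p, so p = 3 and Q = 6.
With the change applied: demand Qd = 13 - p, supply Qs = 6p - 27.
Clearing the new market: 13 - p = 6p - 27, so p = 40/7 ≈ 5.7143 and Q = 51/7 ≈ 7.2857.

7.29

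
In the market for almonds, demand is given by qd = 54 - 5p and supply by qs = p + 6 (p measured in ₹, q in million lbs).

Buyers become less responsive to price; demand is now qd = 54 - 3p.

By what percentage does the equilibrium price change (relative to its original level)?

Original equilibrium: 54 - 5p = p + 6 gives 48 = 6p, so p = 8 and q = 14.
After the shift, demand is qd = 54 - 3p and supply is qs = p + 6.
New equilibrium: 54 - 3p = p + 6 ⇒ 48 = 4p ⇒ p = 12, q = 18.
%Δp = (12 − 8) / 8 × 100 = +50%.

+50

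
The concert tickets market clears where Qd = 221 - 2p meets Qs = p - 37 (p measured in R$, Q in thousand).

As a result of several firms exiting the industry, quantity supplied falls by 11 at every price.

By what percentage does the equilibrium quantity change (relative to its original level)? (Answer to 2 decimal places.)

Initially, 221 - 2p = p - 37, so 258 = 3p and p = 86, Q = 49.
With the change applied: demand Qd = 221 - 2p, supply Qs = p - 48.
Clearing the new market: 221 - 2p = p - 48, so p = 269/3 ≈ 89.6667 and Q = 125/3 ≈ 41.6667.
%ΔQ = (41.6667 − 49) / 49 × 100 = -14.97%.

-14.97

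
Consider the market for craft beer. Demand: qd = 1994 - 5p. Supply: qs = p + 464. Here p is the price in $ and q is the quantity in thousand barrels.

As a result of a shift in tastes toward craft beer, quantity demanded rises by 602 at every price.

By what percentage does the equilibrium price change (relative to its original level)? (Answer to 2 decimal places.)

+39.35

Original equilibrium: 1994 - 5p = p + 464 gives 1530 = 6p, so p = 255 and q = 719.
The shock moves the curves to qd = 2596 - 5p and qs = p + 464.
Setting them equal: 2596 - 5p = p + 464 → 2132 = 6p, so p = 1066/3 ≈ 355.3333 and q = 2458/3 ≈ 819.3333.
%Δp = (355.3333 − 255) / 255 × 100 = +39.35%.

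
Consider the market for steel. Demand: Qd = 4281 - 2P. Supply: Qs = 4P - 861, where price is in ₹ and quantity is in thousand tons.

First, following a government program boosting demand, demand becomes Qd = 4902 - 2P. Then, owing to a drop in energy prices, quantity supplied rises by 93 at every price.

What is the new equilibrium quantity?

3012

Initially, 4281 - 2P = 4P - 861, so 5142 = 6P and P = 857, Q = 2567.
The new curves are Qd = 4902 - 2P (demand) and Qs = 4P - 768 (supply).
Equate the new curves: 4902 - 2P = 4P - 768, giving 5670 = 6P, P = 945, Q = 3012.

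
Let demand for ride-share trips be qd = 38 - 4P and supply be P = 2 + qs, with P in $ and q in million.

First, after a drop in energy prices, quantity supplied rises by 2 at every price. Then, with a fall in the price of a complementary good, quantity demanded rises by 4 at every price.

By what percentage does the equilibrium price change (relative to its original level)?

Original equilibrium: 38 - 4P = P - 2 gives 40 = 5P, so P = 8 and q = 6.
After the shift, demand is qd = 42 - 4P and supply is qs = P.
Setting them equal: 42 - 4P = P → 42 = 5P, so P = 8.4 and q = 8.4.
%ΔP = (8.4 − 8) / 8 × 100 = +5%.

+5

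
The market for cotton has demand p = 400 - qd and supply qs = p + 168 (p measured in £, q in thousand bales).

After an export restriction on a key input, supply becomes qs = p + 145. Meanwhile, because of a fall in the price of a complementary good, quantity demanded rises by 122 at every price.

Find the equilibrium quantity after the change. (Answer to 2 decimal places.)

Original equilibrium: 400 - p = p + 168 gives 232 = 2p, so p = 116 and q = 284.
With the change applied: demand qd = 522 - p, supply qs = p + 145.
Clearing the new market: 522 - p = p + 145, so p = 188.5 and q = 333.5.

333.50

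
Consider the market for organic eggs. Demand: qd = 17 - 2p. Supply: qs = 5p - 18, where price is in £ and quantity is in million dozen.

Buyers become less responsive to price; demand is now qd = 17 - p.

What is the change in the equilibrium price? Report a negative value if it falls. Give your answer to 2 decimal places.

Original equilibrium: 17 - 2p = 5p - 18 gives 35 = 7p, so p = 5 and q = 7.
The shock moves the curves to qd = 17 - p and qs = 5p - 18.
New equilibrium: 17 - p = 5p - 18 ⇒ 35 = 6p ⇒ p = 35/6 ≈ 5.8333, q = 67/6 ≈ 11.1667.
Δp = 5.8333 − 5 = +0.83.

+0.83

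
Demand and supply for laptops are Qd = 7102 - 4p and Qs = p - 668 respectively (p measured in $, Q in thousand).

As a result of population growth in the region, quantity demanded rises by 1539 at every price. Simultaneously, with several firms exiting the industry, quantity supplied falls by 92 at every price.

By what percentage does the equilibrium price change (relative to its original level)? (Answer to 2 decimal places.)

+20.99

Initially, 7102 - 4p = p - 668, so 7770 = 5p and p = 1554, Q = 886.
The new curves are Qd = 8641 - 4p (demand) and Qs = p - 760 (supply).
Equate the new curves: 8641 - 4p = p - 760, giving 9401 = 5p, p = 1880.2, Q = 1120.2.
%Δp = (1880.2 − 1554) / 1554 × 100 = +20.99%.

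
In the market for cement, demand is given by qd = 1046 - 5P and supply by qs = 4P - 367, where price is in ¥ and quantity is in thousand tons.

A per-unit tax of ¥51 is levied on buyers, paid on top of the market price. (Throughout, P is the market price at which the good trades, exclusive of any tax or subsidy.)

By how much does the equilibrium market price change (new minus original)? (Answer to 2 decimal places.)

-28.33

Original equilibrium: 1046 - 5P = 4P - 367 gives 1413 = 9P, so P = 157 and q = 261.
Since buyers pay the price plus the tax, the effective demand curve becomes qd = 791 - 5P.
Clearing the new market: 791 - 5P = 4P - 367, so P = 386/3 ≈ 128.6667 and q = 443/3 ≈ 147.6667.
ΔP = 128.6667 − 157 = -28.33.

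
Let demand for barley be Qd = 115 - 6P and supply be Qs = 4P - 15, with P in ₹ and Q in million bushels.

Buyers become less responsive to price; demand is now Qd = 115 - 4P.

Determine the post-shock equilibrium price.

16.25

Original equilibrium: 115 - 6P = 4P - 15 gives 130 = 10P, so P = 13 and Q = 37.
The shock moves the curves to Qd = 115 - 4P and Qs = 4P - 15.
New equilibrium: 115 - 4P = 4P - 15 ⇒ 130 = 8P ⇒ P = 16.25, Q = 50.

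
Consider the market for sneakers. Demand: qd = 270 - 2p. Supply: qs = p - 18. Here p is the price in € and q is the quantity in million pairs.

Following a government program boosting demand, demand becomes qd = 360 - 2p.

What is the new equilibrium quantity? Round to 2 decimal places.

Original equilibrium: 270 - 2p = p - 18 gives 288 = 3p, so p = 96 and q = 78.
The shock moves the curves to qd = 360 - 2p and qs = p - 18.
New equilibrium: 360 - 2p = p - 18 ⇒ 378 = 3p ⇒ p = 126, q = 108.

108.00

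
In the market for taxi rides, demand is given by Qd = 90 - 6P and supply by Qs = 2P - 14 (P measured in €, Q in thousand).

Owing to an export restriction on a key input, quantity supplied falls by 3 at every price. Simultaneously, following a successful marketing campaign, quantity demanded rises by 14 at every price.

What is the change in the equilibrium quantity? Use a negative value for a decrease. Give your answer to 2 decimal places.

Solve the original market: 90 - 6P = 2P - 14, hence P = 13 and Q = 12.
After the shift, demand is Qd = 104 - 6P and supply is Qs = 2P - 17.
Setting them equal: 104 - 6P = 2P - 17 → 121 = 8P, so P = 15.125 and Q = 13.25.
ΔQ = 13.25 − 12 = +1.25.

+1.25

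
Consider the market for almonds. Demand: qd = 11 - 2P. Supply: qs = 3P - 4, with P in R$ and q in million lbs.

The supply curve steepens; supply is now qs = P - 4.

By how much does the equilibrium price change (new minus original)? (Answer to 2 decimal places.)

Before the shock: 11 - 2P = 3P - 4 ⇒ 15 = 5P ⇒ P = 3, q = 5.
The shock moves the curves to qd = 11 - 2P and qs = P - 4.
Setting them equal: 11 - 2P = P - 4 → 15 = 3P, so P = 5 and q = 1.
ΔP = 5 − 3 = +2.00.

+2.00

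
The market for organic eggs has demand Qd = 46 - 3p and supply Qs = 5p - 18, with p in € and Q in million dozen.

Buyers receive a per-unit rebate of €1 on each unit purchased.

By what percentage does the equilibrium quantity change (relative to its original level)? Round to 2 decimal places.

Original equilibrium: 46 - 3p = 5p - 18 gives 64 = 8p, so p = 8 and Q = 22.
Since buyers' out-of-pocket price is the market price minus the rebate, the effective demand curve becomes Qd = 49 - 3p.
New equilibrium: 49 - 3p = 5p - 18 ⇒ 67 = 8p ⇒ p = 8.375, Q = 23.875.
%ΔQ = (23.875 − 22) / 22 × 100 = +8.52%.

+8.52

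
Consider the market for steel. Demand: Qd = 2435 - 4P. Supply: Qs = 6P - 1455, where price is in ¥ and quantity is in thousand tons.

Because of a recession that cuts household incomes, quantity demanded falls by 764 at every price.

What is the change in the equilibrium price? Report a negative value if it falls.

-76.4

Initially, 2435 - 4P = 6P - 1455, so 3890 = 10P and P = 389, Q = 879.
The shock moves the curves to Qd = 1671 - 4P and Qs = 6P - 1455.
Setting them equal: 1671 - 4P = 6P - 1455 → 3126 = 10P, so P = 312.6 and Q = 420.6.
ΔP = 312.6 − 389 = -76.4.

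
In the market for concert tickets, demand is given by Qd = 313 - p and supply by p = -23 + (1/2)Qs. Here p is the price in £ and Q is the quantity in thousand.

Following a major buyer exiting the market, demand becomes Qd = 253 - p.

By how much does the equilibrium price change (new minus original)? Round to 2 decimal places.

-20.00

Initially, 313 - p = 2p + 46, so 267 = 3p and p = 89, Q = 224.
The shock moves the curves to Qd = 253 - p and Qs = 2p + 46.
Setting them equal: 253 - p = 2p + 46 → 207 = 3p, so p = 69 and Q = 184.
Δp = 69 − 89 = -20.00.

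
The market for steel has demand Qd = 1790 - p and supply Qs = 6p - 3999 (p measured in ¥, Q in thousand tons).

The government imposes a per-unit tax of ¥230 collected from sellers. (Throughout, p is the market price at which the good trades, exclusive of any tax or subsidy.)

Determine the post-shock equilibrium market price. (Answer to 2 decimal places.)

Initially, 1790 - p = 6p - 3999, so 5789 = 7p and p = 827, Q = 963.
Since sellers keep the price net of the tax, the effective supply curve becomes Qs = 6p - 5379.
Setting them equal: 1790 - p = 6p - 5379 → 7169 = 7p, so p = 7169/7 ≈ 1024.1429 and Q = 5361/7 ≈ 765.8571.

1024.14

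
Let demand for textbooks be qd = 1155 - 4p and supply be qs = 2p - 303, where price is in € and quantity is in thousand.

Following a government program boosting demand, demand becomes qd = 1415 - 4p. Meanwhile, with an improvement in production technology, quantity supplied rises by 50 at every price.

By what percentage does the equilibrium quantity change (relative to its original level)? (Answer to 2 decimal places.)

+65.57

Original equilibrium: 1155 - 4p = 2p - 303 gives 1458 = 6p, so p = 243 and q = 183.
The shock moves the curves to qd = 1415 - 4p and qs = 2p - 253.
New equilibrium: 1415 - 4p = 2p - 253 ⇒ 1668 = 6p ⇒ p = 278, q = 303.
%Δq = (303 − 183) / 183 × 100 = +65.57%.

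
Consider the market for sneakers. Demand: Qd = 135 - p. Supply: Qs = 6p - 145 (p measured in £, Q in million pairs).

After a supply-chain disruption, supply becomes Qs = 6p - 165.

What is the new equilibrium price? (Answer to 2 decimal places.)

42.86

Solve the original market: 135 - p = 6p - 145, hence p = 40 and Q = 95.
With the change applied: demand Qd = 135 - p, supply Qs = 6p - 165.
New equilibrium: 135 - p = 6p - 165 ⇒ 300 = 7p ⇒ p = 300/7 ≈ 42.8571, Q = 645/7 ≈ 92.1429.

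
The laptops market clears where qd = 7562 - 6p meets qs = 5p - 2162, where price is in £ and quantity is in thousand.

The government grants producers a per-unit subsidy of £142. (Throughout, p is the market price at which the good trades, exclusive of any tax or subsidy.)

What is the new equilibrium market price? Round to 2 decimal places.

Solve the original market: 7562 - 6p = 5p - 2162, hence p = 884 and q = 2258.
Since sellers receive the price plus the subsidy, the effective supply curve becomes qs = 5p - 1452.
New equilibrium: 7562 - 6p = 5p - 1452 ⇒ 9014 = 11p ⇒ p = 9014/11 ≈ 819.4545, q = 29098/11 ≈ 2645.2727.

819.45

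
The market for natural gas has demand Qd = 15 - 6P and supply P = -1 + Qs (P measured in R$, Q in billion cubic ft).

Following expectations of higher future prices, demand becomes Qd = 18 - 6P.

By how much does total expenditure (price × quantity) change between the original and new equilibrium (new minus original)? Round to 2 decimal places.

+2.33

Before the shock: 15 - 6P = P + 1 ⇒ 14 = 7P ⇒ P = 2, Q = 3.
The shock moves the curves to Qd = 18 - 6P and Qs = P + 1.
Equate the new curves: 18 - 6P = P + 1, giving 17 = 7P, P = 17/7 ≈ 2.4286, Q = 24/7 ≈ 3.4286.
Expenditure moves from 2×3 = 6 to 2.4286×3.4286 = 8.3265; change = +2.33.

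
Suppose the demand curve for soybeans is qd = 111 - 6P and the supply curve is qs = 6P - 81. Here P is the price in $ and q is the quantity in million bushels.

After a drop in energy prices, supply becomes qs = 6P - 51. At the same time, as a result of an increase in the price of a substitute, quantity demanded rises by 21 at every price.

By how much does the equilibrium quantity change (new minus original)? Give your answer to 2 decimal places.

Solve the original market: 111 - 6P = 6P - 81, hence P = 16 and q = 15.
After the shift, demand is qd = 132 - 6P and supply is qs = 6P - 51.
Setting them equal: 132 - 6P = 6P - 51 → 183 = 12P, so P = 15.25 and q = 40.5.
Δq = 40.5 − 15 = +25.50.

+25.50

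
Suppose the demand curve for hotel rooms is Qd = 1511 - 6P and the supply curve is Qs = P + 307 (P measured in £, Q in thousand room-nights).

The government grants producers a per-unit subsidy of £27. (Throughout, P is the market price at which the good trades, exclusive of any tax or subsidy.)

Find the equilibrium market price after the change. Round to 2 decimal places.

Original equilibrium: 1511 - 6P = P + 307 gives 1204 = 7P, so P = 172 and Q = 479.
Since sellers receive the price plus the subsidy, the effective supply curve becomes Qs = P + 334.
Setting them equal: 1511 - 6P = P + 334 → 1177 = 7P, so P = 1177/7 ≈ 168.1429 and Q = 3515/7 ≈ 502.1429.

168.14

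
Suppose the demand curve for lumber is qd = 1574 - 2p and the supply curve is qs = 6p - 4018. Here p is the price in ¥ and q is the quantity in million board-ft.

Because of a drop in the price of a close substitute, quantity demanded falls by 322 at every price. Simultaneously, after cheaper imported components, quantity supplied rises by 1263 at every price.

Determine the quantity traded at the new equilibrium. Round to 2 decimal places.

250.25

Solve the original market: 1574 - 2p = 6p - 4018, hence p = 699 and q = 176.
After the shift, demand is qd = 1252 - 2p and supply is qs = 6p - 2755.
Equate the new curves: 1252 - 2p = 6p - 2755, giving 4007 = 8p, p = 500.875, q = 250.25.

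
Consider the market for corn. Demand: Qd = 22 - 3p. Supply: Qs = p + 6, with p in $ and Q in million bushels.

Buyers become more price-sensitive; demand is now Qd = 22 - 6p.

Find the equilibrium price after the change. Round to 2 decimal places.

Initially, 22 - 3p = p + 6, so 16 = 4p and p = 4, Q = 10.
The new curves are Qd = 22 - 6p (demand) and Qs = p + 6 (supply).
Setting them equal: 22 - 6p = p + 6 → 16 = 7p, so p = 16/7 ≈ 2.2857 and Q = 58/7 ≈ 8.2857.

2.29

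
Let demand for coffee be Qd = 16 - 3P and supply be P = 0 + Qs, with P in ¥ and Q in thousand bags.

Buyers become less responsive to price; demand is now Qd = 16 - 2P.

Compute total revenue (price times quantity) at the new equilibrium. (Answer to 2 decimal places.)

28.44

Initially, 16 - 3P = P, so 16 = 4P and P = 4, Q = 4.
With the change applied: demand Qd = 16 - 2P, supply Qs = P.
Equate the new curves: 16 - 2P = P, giving 16 = 3P, P = 16/3 ≈ 5.3333, Q = 16/3 ≈ 5.3333.
New expenditure = 5.3333 × 5.3333 = 28.44.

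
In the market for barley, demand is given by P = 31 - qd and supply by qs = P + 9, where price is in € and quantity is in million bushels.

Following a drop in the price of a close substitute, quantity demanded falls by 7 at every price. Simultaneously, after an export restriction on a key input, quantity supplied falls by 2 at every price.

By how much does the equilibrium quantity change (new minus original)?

Original equilibrium: 31 - P = P + 9 gives 22 = 2P, so P = 11 and q = 20.
With the change applied: demand qd = 24 - P, supply qs = P + 7.
Equate the new curves: 24 - P = P + 7, giving 17 = 2P, P = 8.5, q = 15.5.
Δq = 15.5 − 20 = -4.5.

-4.5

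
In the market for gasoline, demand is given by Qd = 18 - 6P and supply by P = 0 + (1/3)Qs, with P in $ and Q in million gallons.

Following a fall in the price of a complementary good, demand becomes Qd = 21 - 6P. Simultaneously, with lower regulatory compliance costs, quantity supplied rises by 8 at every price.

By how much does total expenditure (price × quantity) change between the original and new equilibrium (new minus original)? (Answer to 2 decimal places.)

+5.81

Before the shock: 18 - 6P = 3P ⇒ 18 = 9P ⇒ P = 2, Q = 6.
The new curves are Qd = 21 - 6P (demand) and Qs = 3P + 8 (supply).
Equate the new curves: 21 - 6P = 3P + 8, giving 13 = 9P, P = 13/9 ≈ 1.4444, Q = 37/3 ≈ 12.3333.
Expenditure moves from 2×6 = 12 to 1.4444×12.3333 = 17.8148; change = +5.81.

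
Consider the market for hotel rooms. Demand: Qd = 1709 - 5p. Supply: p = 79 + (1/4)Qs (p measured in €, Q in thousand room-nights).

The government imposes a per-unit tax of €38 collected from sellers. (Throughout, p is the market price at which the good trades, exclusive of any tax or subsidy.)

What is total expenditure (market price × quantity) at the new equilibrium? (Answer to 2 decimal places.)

Solve the original market: 1709 - 5p = 4p - 316, hence p = 225 and Q = 584.
Since sellers keep the price net of the tax, the effective supply curve becomes Qs = 4p - 468.
Equate the new curves: 1709 - 5p = 4p - 468, giving 2177 = 9p, p = 2177/9 ≈ 241.8889, Q = 4496/9 ≈ 499.5556.
New expenditure = 241.8889 × 499.5556 = 120836.94.

120836.94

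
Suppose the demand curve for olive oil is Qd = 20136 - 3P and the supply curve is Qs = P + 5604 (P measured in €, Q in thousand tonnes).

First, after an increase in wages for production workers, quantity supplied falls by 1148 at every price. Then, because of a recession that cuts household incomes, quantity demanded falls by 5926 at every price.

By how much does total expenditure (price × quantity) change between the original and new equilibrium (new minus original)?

-16745782.75

Before the shock: 20136 - 3P = P + 5604 ⇒ 14532 = 4P ⇒ P = 3633, Q = 9237.
The shock moves the curves to Qd = 14210 - 3P and Qs = P + 4456.
Clearing the new market: 14210 - 3P = P + 4456, so P = 2438.5 and Q = 6894.5.
Expenditure moves from 3633×9237 = 33558021 to 2438.5×6894.5 = 16812238.25; change = -16745782.75.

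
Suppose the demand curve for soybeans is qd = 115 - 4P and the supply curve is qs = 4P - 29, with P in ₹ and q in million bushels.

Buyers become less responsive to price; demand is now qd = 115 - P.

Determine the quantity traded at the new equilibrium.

86.2

Before the shock: 115 - 4P = 4P - 29 ⇒ 144 = 8P ⇒ P = 18, q = 43.
After the shift, demand is qd = 115 - P and supply is qs = 4P - 29.
Setting them equal: 115 - P = 4P - 29 → 144 = 5P, so P = 28.8 and q = 86.2.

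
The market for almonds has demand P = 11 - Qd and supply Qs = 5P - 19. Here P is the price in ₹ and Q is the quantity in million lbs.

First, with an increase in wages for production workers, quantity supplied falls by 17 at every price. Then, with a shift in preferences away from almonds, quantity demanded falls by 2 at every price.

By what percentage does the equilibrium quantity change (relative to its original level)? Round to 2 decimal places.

Original equilibrium: 11 - P = 5P - 19 gives 30 = 6P, so P = 5 and Q = 6.
The new curves are Qd = 9 - P (demand) and Qs = 5P - 36 (supply).
New equilibrium: 9 - P = 5P - 36 ⇒ 45 = 6P ⇒ P = 7.5, Q = 1.5.
%ΔQ = (1.5 − 6) / 6 × 100 = -75.00%.

-75.00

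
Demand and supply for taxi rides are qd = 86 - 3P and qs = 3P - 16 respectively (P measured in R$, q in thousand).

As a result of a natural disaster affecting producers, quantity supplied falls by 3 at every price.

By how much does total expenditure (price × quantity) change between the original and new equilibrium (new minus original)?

Before the shock: 86 - 3P = 3P - 16 ⇒ 102 = 6P ⇒ P = 17, q = 35.
After the shift, demand is qd = 86 - 3P and supply is qs = 3P - 19.
Equate the new curves: 86 - 3P = 3P - 19, giving 105 = 6P, P = 17.5, q = 33.5.
Expenditure moves from 17×35 = 595 to 17.5×33.5 = 586.25; change = -8.75.

-8.75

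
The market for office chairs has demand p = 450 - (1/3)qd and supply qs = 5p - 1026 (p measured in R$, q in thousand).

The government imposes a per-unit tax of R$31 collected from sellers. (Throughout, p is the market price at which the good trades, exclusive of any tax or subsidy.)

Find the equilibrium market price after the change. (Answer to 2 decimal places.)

316.38

Original equilibrium: 1350 - 3p = 5p - 1026 gives 2376 = 8p, so p = 297 and q = 459.
Since sellers keep the price net of the tax, the effective supply curve becomes qs = 5p - 1181.
New equilibrium: 1350 - 3p = 5p - 1181 ⇒ 2531 = 8p ⇒ p = 316.375, q = 400.875.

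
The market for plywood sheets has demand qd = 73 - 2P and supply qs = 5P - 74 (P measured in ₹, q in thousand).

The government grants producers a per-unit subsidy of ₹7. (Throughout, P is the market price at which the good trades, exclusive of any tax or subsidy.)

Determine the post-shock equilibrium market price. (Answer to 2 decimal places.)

16.00

Original equilibrium: 73 - 2P = 5P - 74 gives 147 = 7P, so P = 21 and q = 31.
Since sellers receive the price plus the subsidy, the effective supply curve becomes qs = 5P - 39.
Equate the new curves: 73 - 2P = 5P - 39, giving 112 = 7P, P = 16, q = 41.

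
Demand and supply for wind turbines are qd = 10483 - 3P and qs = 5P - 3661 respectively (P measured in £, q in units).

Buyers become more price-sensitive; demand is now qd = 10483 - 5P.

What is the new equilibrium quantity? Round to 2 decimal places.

Before the shock: 10483 - 3P = 5P - 3661 ⇒ 14144 = 8P ⇒ P = 1768, q = 5179.
After the shift, demand is qd = 10483 - 5P and supply is qs = 5P - 3661.
Equate the new curves: 10483 - 5P = 5P - 3661, giving 14144 = 10P, P = 1414.4, q = 3411.

3411.00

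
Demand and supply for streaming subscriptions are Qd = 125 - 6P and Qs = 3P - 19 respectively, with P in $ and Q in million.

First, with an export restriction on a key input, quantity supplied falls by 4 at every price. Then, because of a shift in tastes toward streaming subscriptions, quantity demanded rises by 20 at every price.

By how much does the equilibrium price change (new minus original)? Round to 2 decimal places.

Before the shock: 125 - 6P = 3P - 19 ⇒ 144 = 9P ⇒ P = 16, Q = 29.
The new curves are Qd = 145 - 6P (demand) and Qs = 3P - 23 (supply).
New equilibrium: 145 - 6P = 3P - 23 ⇒ 168 = 9P ⇒ P = 56/3 ≈ 18.6667, Q = 33.
ΔP = 18.6667 − 16 = +2.67.

+2.67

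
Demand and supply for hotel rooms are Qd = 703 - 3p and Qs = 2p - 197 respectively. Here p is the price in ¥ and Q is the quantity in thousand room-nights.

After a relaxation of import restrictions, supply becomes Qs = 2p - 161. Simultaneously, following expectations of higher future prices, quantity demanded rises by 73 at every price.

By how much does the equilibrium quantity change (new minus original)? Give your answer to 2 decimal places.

+50.80

Solve the original market: 703 - 3p = 2p - 197, hence p = 180 and Q = 163.
The shock moves the curves to Qd = 776 - 3p and Qs = 2p - 161.
Setting them equal: 776 - 3p = 2p - 161 → 937 = 5p, so p = 187.4 and Q = 213.8.
ΔQ = 213.8 − 163 = +50.80.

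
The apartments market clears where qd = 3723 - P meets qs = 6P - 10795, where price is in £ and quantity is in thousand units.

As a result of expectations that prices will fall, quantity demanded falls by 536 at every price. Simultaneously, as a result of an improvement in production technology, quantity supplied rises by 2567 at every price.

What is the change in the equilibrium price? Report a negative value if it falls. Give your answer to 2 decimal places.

Initially, 3723 - P = 6P - 10795, so 14518 = 7P and P = 2074, q = 1649.
With the change applied: demand qd = 3187 - P, supply qs = 6P - 8228.
Setting them equal: 3187 - P = 6P - 8228 → 11415 = 7P, so P = 11415/7 ≈ 1630.7143 and q = 10894/7 ≈ 1556.2857.
ΔP = 1630.7143 − 2074 = -443.29.

-443.29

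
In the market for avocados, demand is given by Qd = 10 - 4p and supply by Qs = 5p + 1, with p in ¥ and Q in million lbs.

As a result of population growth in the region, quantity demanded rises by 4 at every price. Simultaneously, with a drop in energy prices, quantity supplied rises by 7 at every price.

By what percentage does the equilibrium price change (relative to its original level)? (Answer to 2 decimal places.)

Original equilibrium: 10 - 4p = 5p + 1 gives 9 = 9p, so p = 1 and Q = 6.
With the change applied: demand Qd = 14 - 4p, supply Qs = 5p + 8.
Clearing the new market: 14 - 4p = 5p + 8, so p = 2/3 ≈ 0.6667 and Q = 34/3 ≈ 11.3333.
%Δp = (0.6667 − 1) / 1 × 100 = -33.33%.

-33.33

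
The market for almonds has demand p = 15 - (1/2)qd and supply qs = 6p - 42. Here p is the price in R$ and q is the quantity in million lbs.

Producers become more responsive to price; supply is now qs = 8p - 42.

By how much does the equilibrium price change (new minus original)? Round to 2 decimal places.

Before the shock: 30 - 2p = 6p - 42 ⇒ 72 = 8p ⇒ p = 9, q = 12.
The new curves are qd = 30 - 2p (demand) and qs = 8p - 42 (supply).
Clearing the new market: 30 - 2p = 8p - 42, so p = 7.2 and q = 15.6.
Δp = 7.2 − 9 = -1.80.

-1.80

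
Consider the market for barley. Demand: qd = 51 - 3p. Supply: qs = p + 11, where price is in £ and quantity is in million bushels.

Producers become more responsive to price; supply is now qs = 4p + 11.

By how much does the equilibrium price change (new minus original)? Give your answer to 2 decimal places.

Solve the original market: 51 - 3p = p + 11, hence p = 10 and q = 21.
After the shift, demand is qd = 51 - 3p and supply is qs = 4p + 11.
Setting them equal: 51 - 3p = 4p + 11 → 40 = 7p, so p = 40/7 ≈ 5.7143 and q = 237/7 ≈ 33.8571.
Δp = 5.7143 − 10 = -4.29.

-4.29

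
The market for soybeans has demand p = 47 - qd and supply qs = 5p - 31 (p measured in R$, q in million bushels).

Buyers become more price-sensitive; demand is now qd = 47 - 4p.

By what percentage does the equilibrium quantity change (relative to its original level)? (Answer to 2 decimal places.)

-63.73

Before the shock: 47 - p = 5p - 31 ⇒ 78 = 6p ⇒ p = 13, q = 34.
The shock moves the curves to qd = 47 - 4p and qs = 5p - 31.
New equilibrium: 47 - 4p = 5p - 31 ⇒ 78 = 9p ⇒ p = 26/3 ≈ 8.6667, q = 37/3 ≈ 12.3333.
%Δq = (12.3333 − 34) / 34 × 100 = -63.73%.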